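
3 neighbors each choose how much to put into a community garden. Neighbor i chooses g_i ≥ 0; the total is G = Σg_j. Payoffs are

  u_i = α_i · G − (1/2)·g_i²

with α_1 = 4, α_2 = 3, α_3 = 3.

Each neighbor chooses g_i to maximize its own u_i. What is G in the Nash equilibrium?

10

Neighbor i's FOC: ∂u_i/∂g_i = α_i − g_i = 0, so g_i* = α_i.
NE contributions = (4, 3, 3); G = 10.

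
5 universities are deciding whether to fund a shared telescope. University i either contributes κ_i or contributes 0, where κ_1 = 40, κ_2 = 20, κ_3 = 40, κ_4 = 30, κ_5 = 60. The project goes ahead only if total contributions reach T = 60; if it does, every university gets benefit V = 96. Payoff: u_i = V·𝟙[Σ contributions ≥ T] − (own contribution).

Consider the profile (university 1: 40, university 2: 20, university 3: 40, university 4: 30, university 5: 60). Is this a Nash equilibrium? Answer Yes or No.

No

Total = 190 ≥ 60: provided.
University 1 (pledges 40, payoff 56): dropping to 0 → total 150, payoff 96. Profitable deviation.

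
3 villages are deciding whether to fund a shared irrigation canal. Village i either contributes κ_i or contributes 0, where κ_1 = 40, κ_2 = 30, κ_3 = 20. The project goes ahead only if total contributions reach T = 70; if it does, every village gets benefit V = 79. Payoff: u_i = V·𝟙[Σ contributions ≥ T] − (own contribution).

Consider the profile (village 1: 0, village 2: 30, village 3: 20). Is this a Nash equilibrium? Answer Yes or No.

No

Total = 50 < 70: not provided.
Village 1 (pledges 0, payoff 0): pledging 40 → total 90, payoff 39. Profitable deviation.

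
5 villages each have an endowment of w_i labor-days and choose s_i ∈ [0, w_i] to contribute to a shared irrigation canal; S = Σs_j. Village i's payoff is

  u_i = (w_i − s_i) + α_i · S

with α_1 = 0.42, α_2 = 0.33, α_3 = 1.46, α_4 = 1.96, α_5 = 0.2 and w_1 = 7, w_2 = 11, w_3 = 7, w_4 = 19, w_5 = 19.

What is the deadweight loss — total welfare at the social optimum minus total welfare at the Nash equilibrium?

∂u_i/∂s_i = α_i − 1, so village i contributes w_i if α_i > 1, else 0.
α_i > 1 for i ∈ {3, 4}; NE contributions (0, 0, 7, 19, 0), S = 26.
W^NE = Σw_i − S^NE + (Σα_i)·S^NE = 63 + 3.37·26 = 150.62.
Planner: ∂(Σu_j)/∂s_i = Σα_j − 1 = 3.37 > 0, so everyone contributes w_i; S^SO = 63, W^SO = 63 + 3.37·63 = 275.31.
Deadweight loss = 124.69.

124.69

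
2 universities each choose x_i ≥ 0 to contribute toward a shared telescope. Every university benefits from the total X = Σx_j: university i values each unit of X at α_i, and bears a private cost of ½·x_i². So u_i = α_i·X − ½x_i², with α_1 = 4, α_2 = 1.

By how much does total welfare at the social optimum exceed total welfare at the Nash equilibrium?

University i's FOC: ∂u_i/∂x_i = α_i − x_i = 0, so x_i* = α_i.
NE contributions = (4, 1); X = 5.
W^NE = (Σα)·X − ½Σα_i² = 5² − ½·17 = 16.5.
Planner sets x_i = Σα_j = 5 for every i, so X^SO = 2·5 = 10.
W^SO = (Σα)·X^SO − ½·2·(Σα)² = (2/2)·5² = 25.
Deadweight loss = W^SO − W^NE = 8.5.

8.5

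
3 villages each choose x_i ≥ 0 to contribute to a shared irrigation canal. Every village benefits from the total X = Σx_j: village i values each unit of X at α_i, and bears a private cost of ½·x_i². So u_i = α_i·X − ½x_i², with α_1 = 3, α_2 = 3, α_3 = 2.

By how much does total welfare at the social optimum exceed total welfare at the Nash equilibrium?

43

Village i's FOC: ∂u_i/∂x_i = α_i − x_i = 0, so x_i* = α_i.
NE contributions = (3, 3, 2); X = 8.
W^NE = (Σα)·X − ½Σα_i² = 8² − ½·22 = 53.
Planner sets x_i = Σα_j = 8 for every i, so X^SO = 3·8 = 24.
W^SO = (Σα)·X^SO − ½·3·(Σα)² = (3/2)·8² = 96.
Deadweight loss = W^SO − W^NE = 43.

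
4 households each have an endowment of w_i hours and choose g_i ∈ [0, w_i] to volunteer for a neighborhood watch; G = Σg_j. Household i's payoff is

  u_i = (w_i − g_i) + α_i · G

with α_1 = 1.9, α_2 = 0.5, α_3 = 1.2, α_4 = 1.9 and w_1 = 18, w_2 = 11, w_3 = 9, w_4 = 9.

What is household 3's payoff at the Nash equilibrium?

43.2

∂u_i/∂g_i = α_i − 1, so household i contributes w_i if α_i > 1, else 0.
α_i > 1 for i ∈ {1, 3, 4}; NE contributions (18, 0, 9, 9), G = 36.
u_3 = (9 − 9) + 1.2·36 = 43.2.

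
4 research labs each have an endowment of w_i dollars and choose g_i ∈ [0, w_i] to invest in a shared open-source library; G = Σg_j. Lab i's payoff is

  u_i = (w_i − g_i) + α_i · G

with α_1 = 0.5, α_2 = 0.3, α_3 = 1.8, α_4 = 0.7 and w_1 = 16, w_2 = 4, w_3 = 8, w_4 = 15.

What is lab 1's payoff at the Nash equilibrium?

∂u_i/∂g_i = α_i − 1, so lab i contributes w_i if α_i > 1, else 0.
α_i > 1 for i ∈ {3}; NE contributions (0, 0, 8, 0), G = 8.
u_1 = (16 − 0) + 0.5·8 = 20.

20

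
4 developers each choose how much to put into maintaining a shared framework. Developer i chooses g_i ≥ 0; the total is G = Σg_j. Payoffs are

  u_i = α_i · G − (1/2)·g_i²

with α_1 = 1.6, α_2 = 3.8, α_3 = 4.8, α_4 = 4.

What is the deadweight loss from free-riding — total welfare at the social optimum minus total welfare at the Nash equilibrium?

Developer i's FOC: ∂u_i/∂g_i = α_i − g_i = 0, so g_i* = α_i.
NE contributions = (1.6, 3.8, 4.8, 4); G = 14.2.
W^NE = (Σα)·G − ½Σα_i² = 14.2² − ½·56.04 = 173.62.
Planner sets g_i = Σα_j = 14.2 for every i, so G^SO = 4·14.2 = 56.8.
W^SO = (Σα)·G^SO − ½·4·(Σα)² = (4/2)·14.2² = 403.28.
Deadweight loss = W^SO − W^NE = 229.66.

229.66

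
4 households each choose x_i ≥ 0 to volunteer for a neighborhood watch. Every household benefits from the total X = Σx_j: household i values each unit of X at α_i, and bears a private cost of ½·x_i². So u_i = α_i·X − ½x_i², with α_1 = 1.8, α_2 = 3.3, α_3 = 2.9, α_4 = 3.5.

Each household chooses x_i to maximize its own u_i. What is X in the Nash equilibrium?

Household i's FOC: ∂u_i/∂x_i = α_i − x_i = 0, so x_i* = α_i.
NE contributions = (1.8, 3.3, 2.9, 3.5); X = 11.5.

11.5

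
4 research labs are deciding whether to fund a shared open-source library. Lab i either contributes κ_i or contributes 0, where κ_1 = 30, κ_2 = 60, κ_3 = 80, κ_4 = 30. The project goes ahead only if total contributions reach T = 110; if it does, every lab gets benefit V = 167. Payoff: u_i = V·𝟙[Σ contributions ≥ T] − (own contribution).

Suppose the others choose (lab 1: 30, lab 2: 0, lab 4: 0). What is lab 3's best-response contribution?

Others' total = 30. Contributing 80 brings total to 110 ≥ 110: gain V − κ_3 = 87.
Best response: 80.

80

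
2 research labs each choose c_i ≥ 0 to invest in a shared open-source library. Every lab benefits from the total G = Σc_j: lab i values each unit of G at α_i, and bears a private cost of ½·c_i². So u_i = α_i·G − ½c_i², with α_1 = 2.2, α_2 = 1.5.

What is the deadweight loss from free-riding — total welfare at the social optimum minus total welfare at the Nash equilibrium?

Lab i's FOC: ∂u_i/∂c_i = α_i − c_i = 0, so c_i* = α_i.
NE contributions = (2.2, 1.5); G = 3.7.
W^NE = (Σα)·G − ½Σα_i² = 3.7² − ½·7.09 = 10.145.
Planner sets c_i = Σα_j = 3.7 for every i, so G^SO = 2·3.7 = 7.4.
W^SO = (Σα)·G^SO − ½·2·(Σα)² = (2/2)·3.7² = 13.69.
Deadweight loss = W^SO − W^NE = 3.545.

3.545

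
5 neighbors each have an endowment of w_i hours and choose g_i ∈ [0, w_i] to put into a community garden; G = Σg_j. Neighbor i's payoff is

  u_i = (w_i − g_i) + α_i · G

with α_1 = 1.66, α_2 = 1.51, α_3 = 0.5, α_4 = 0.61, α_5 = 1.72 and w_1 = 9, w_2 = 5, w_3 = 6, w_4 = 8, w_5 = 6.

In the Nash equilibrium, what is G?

20

∂u_i/∂g_i = α_i − 1, so neighbor i contributes w_i if α_i > 1, else 0.
α_i > 1 for i ∈ {1, 2, 5}; NE contributions (9, 5, 0, 0, 6), G = 20.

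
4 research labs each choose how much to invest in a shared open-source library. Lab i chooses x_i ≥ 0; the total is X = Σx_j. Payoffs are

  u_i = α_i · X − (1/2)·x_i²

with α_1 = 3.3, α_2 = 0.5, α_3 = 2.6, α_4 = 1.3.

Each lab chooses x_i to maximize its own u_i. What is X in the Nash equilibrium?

Lab i's FOC: ∂u_i/∂x_i = α_i − x_i = 0, so x_i* = α_i.
NE contributions = (3.3, 0.5, 2.6, 1.3); X = 7.7.

7.7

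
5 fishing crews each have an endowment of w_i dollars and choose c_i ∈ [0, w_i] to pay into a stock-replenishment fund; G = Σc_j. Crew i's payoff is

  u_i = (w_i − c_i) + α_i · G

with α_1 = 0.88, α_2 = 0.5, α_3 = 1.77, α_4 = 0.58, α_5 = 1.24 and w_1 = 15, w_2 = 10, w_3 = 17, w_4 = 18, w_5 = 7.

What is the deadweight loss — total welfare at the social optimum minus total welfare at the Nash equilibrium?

∂u_i/∂c_i = α_i − 1, so crew i contributes w_i if α_i > 1, else 0.
α_i > 1 for i ∈ {3, 5}; NE contributions (0, 0, 17, 0, 7), G = 24.
W^NE = Σw_i − G^NE + (Σα_i)·G^NE = 67 + 3.97·24 = 162.28.
Planner: ∂(Σu_j)/∂c_i = Σα_j − 1 = 3.97 > 0, so everyone contributes w_i; G^SO = 67, W^SO = 67 + 3.97·67 = 332.99.
Deadweight loss = 170.71.

170.71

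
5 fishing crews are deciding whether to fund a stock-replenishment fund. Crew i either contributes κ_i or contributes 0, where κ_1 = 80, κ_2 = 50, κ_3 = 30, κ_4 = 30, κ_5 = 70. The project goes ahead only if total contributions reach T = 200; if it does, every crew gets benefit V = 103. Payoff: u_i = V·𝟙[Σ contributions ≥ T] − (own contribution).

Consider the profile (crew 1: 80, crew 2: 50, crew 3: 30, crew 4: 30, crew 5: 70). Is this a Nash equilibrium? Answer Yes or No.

Total = 260 ≥ 200: provided.
Crew 1 (pledges 80, payoff 23): dropping to 0 → total 180, payoff 0. No gain.
Crew 2 (pledges 50, payoff 53): dropping to 0 → total 210, payoff 103. Profitable deviation.

No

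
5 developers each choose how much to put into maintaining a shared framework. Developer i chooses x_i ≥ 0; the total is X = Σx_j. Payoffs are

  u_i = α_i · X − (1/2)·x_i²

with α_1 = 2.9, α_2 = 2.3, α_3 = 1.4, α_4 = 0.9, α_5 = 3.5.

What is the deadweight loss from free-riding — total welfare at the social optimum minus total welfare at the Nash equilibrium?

195.86

Developer i's FOC: ∂u_i/∂x_i = α_i − x_i = 0, so x_i* = α_i.
NE contributions = (2.9, 2.3, 1.4, 0.9, 3.5); X = 11.
W^NE = (Σα)·X − ½Σα_i² = 11² − ½·28.72 = 106.64.
Planner sets x_i = Σα_j = 11 for every i, so X^SO = 5·11 = 55.
W^SO = (Σα)·X^SO − ½·5·(Σα)² = (5/2)·11² = 302.5.
Deadweight loss = W^SO − W^NE = 195.86.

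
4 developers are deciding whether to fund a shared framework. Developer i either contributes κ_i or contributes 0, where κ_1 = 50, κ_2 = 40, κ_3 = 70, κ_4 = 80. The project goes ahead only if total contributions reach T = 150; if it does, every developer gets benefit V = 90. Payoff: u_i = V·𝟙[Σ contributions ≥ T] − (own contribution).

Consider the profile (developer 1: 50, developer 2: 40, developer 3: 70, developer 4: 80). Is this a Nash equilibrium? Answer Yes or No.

No

Total = 240 ≥ 150: provided.
Developer 1 (pledges 50, payoff 40): dropping to 0 → total 190, payoff 90. Profitable deviation.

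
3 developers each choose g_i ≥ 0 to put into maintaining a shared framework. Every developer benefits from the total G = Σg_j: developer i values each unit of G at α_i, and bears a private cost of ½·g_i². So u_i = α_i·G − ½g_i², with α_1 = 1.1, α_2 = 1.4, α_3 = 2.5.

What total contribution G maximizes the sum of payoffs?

15

Planner FOC: ∂(Σu_j)/∂g_i = (Σα_j) − g_i = 0, so g_i^SO = Σα_j = 5 for every i; G^SO = 15.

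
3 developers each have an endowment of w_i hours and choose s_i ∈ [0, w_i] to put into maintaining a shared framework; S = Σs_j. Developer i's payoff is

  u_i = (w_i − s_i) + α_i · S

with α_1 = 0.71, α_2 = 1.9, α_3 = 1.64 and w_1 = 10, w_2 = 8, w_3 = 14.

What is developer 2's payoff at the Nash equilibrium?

41.8

∂u_i/∂s_i = α_i − 1, so developer i contributes w_i if α_i > 1, else 0.
α_i > 1 for i ∈ {2, 3}; NE contributions (0, 8, 14), S = 22.
u_2 = (8 − 8) + 1.9·22 = 41.8.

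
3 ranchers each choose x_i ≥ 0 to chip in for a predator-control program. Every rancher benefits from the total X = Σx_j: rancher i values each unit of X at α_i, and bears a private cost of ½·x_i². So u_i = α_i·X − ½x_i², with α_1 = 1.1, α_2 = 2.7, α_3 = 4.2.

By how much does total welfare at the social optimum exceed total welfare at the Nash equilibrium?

45.07

Rancher i's FOC: ∂u_i/∂x_i = α_i − x_i = 0, so x_i* = α_i.
NE contributions = (1.1, 2.7, 4.2); X = 8.
W^NE = (Σα)·X − ½Σα_i² = 8² − ½·26.14 = 50.93.
Planner sets x_i = Σα_j = 8 for every i, so X^SO = 3·8 = 24.
W^SO = (Σα)·X^SO − ½·3·(Σα)² = (3/2)·8² = 96.
Deadweight loss = W^SO − W^NE = 45.07.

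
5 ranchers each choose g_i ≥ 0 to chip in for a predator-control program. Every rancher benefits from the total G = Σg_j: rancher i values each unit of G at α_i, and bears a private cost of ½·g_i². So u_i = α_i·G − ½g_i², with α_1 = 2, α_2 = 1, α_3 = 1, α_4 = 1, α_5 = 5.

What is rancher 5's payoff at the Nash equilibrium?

Rancher i's FOC: ∂u_i/∂g_i = α_i − g_i = 0, so g_i* = α_i.
NE contributions = (2, 1, 1, 1, 5); G = 10.
u_5 = α_5·G − ½·(g_5)² = 5·10 − ½·5² = 37.5.

37.5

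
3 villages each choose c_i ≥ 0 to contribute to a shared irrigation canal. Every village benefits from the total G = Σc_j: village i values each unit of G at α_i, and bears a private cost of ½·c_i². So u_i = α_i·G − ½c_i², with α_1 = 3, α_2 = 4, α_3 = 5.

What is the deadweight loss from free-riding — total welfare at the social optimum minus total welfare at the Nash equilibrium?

97

Village i's FOC: ∂u_i/∂c_i = α_i − c_i = 0, so c_i* = α_i.
NE contributions = (3, 4, 5); G = 12.
W^NE = (Σα)·G − ½Σα_i² = 12² − ½·50 = 119.
Planner sets c_i = Σα_j = 12 for every i, so G^SO = 3·12 = 36.
W^SO = (Σα)·G^SO − ½·3·(Σα)² = (3/2)·12² = 216.
Deadweight loss = W^SO − W^NE = 97.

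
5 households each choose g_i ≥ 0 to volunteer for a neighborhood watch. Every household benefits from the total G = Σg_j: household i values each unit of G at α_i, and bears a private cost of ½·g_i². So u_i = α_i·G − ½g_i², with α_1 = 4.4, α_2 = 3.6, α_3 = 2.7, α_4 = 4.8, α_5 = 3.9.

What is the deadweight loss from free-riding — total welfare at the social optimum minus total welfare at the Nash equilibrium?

Household i's FOC: ∂u_i/∂g_i = α_i − g_i = 0, so g_i* = α_i.
NE contributions = (4.4, 3.6, 2.7, 4.8, 3.9); G = 19.4.
W^NE = (Σα)·G − ½Σα_i² = 19.4² − ½·77.86 = 337.43.
Planner sets g_i = Σα_j = 19.4 for every i, so G^SO = 5·19.4 = 97.
W^SO = (Σα)·G^SO − ½·5·(Σα)² = (5/2)·19.4² = 940.9.
Deadweight loss = W^SO − W^NE = 603.47.

603.47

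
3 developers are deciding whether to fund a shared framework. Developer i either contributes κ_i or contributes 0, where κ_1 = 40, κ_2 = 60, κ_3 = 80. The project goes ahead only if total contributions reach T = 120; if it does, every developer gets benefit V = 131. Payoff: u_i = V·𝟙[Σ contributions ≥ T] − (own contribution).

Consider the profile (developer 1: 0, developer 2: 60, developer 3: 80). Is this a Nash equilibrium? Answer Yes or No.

Total = 140 ≥ 120: provided.
Developer 1 (pledges 0, payoff 131): pledging 40 → total 180, payoff 91. No gain.
Developer 2 (pledges 60, payoff 71): dropping to 0 → total 80, payoff 0. No gain.
Developer 3 (pledges 80, payoff 51): dropping to 0 → total 60, payoff 0. No gain.

Yes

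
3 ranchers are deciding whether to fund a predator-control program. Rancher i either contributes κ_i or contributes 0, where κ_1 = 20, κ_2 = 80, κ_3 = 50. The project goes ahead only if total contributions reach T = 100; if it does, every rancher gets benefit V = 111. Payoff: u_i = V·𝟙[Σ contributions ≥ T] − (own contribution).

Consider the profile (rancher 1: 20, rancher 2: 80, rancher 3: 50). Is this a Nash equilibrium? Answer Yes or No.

Total = 150 ≥ 100: provided.
Rancher 1 (pledges 20, payoff 91): dropping to 0 → total 130, payoff 111. Profitable deviation.

No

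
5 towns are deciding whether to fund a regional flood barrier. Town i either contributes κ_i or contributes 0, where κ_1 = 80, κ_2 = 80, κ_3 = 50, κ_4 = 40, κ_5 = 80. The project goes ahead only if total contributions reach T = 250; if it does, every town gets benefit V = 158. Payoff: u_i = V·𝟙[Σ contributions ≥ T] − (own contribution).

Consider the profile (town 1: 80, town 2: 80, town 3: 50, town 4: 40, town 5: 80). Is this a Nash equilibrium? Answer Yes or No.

Total = 330 ≥ 250: provided.
Town 1 (pledges 80, payoff 78): dropping to 0 → total 250, payoff 158. Profitable deviation.

No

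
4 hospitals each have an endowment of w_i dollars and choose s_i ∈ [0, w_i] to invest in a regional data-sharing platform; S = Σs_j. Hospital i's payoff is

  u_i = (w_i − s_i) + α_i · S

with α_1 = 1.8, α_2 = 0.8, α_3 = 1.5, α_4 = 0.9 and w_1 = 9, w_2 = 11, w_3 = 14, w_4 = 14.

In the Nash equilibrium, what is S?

23

∂u_i/∂s_i = α_i − 1, so hospital i contributes w_i if α_i > 1, else 0.
α_i > 1 for i ∈ {1, 3}; NE contributions (9, 0, 14, 0), S = 23.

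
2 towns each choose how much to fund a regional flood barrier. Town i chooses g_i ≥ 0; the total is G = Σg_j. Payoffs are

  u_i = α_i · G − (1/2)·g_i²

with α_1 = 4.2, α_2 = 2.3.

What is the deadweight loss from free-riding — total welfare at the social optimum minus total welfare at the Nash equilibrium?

Town i's FOC: ∂u_i/∂g_i = α_i − g_i = 0, so g_i* = α_i.
NE contributions = (4.2, 2.3); G = 6.5.
W^NE = (Σα)·G − ½Σα_i² = 6.5² − ½·22.93 = 30.785.
Planner sets g_i = Σα_j = 6.5 for every i, so G^SO = 2·6.5 = 13.
W^SO = (Σα)·G^SO − ½·2·(Σα)² = (2/2)·6.5² = 42.25.
Deadweight loss = W^SO − W^NE = 11.465.

11.465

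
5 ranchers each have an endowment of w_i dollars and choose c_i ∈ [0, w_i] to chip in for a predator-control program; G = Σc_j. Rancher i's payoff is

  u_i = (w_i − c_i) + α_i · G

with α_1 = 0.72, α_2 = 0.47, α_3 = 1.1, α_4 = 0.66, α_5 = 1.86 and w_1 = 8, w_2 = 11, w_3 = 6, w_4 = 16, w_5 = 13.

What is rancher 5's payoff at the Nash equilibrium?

35.34

∂u_i/∂c_i = α_i − 1, so rancher i contributes w_i if α_i > 1, else 0.
α_i > 1 for i ∈ {3, 5}; NE contributions (0, 0, 6, 0, 13), G = 19.
u_5 = (13 − 13) + 1.86·19 = 35.34.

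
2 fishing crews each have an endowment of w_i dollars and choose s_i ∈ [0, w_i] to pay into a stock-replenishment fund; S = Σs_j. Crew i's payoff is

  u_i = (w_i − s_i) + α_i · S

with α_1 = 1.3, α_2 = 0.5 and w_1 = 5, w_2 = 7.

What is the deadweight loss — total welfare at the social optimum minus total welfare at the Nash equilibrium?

∂u_i/∂s_i = α_i − 1, so crew i contributes w_i if α_i > 1, else 0.
α_i > 1 for i ∈ {1}; NE contributions (5, 0), S = 5.
W^NE = Σw_i − S^NE + (Σα_i)·S^NE = 12 + 0.8·5 = 16.
Planner: ∂(Σu_j)/∂s_i = Σα_j − 1 = 0.8 > 0, so everyone contributes w_i; S^SO = 12, W^SO = 12 + 0.8·12 = 21.6.
Deadweight loss = 5.6.

5.6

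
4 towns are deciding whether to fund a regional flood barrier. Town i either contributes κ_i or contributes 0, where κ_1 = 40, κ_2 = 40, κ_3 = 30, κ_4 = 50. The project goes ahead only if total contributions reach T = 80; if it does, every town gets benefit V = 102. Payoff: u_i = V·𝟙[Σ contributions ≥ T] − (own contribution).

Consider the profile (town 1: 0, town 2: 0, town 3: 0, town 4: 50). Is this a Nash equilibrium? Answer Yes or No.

No

Total = 50 < 80: not provided.
Town 1 (pledges 0, payoff 0): pledging 40 → total 90, payoff 62. Profitable deviation.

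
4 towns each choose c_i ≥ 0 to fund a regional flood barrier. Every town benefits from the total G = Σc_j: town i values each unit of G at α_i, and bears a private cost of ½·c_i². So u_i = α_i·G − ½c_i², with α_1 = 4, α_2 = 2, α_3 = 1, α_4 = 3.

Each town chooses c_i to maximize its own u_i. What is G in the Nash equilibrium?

Town i's FOC: ∂u_i/∂c_i = α_i − c_i = 0, so c_i* = α_i.
NE contributions = (4, 2, 1, 3); G = 10.

10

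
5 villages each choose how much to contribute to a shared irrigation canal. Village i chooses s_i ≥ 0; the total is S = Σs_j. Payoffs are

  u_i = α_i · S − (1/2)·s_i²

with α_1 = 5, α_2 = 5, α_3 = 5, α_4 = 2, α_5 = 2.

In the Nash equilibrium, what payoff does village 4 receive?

Village i's FOC: ∂u_i/∂s_i = α_i − s_i = 0, so s_i* = α_i.
NE contributions = (5, 5, 5, 2, 2); S = 19.
u_4 = α_4·S − ½·(s_4)² = 2·19 − ½·2² = 36.

36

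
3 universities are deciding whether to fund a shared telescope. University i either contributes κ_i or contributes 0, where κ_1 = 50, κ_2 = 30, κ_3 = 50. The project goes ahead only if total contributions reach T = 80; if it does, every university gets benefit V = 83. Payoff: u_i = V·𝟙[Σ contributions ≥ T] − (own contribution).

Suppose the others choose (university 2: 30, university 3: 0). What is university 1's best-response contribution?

50

Others' total = 30. Contributing 50 brings total to 80 ≥ 80: gain V − κ_1 = 33.
Best response: 50.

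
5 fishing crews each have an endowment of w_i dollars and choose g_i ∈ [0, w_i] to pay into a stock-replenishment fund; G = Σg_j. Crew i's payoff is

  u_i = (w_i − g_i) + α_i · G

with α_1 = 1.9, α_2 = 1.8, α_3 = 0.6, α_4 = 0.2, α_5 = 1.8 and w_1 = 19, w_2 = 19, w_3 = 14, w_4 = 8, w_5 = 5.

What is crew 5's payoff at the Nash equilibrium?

77.4

∂u_i/∂g_i = α_i − 1, so crew i contributes w_i if α_i > 1, else 0.
α_i > 1 for i ∈ {1, 2, 5}; NE contributions (19, 19, 0, 0, 5), G = 43.
u_5 = (5 − 5) + 1.8·43 = 77.4.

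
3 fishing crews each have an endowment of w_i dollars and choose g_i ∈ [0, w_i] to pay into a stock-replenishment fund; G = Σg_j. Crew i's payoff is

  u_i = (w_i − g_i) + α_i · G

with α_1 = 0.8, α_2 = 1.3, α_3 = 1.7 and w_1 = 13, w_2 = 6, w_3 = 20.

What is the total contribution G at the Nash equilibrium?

26

∂u_i/∂g_i = α_i − 1, so crew i contributes w_i if α_i > 1, else 0.
α_i > 1 for i ∈ {2, 3}; NE contributions (0, 6, 20), G = 26.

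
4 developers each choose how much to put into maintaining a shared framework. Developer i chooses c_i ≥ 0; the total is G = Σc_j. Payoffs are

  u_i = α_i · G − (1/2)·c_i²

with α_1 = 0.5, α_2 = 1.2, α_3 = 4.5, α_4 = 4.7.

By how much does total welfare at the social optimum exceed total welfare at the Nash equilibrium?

140.825

Developer i's FOC: ∂u_i/∂c_i = α_i − c_i = 0, so c_i* = α_i.
NE contributions = (0.5, 1.2, 4.5, 4.7); G = 10.9.
W^NE = (Σα)·G − ½Σα_i² = 10.9² − ½·44.03 = 96.795.
Planner sets c_i = Σα_j = 10.9 for every i, so G^SO = 4·10.9 = 43.6.
W^SO = (Σα)·G^SO − ½·4·(Σα)² = (4/2)·10.9² = 237.62.
Deadweight loss = W^SO − W^NE = 140.825.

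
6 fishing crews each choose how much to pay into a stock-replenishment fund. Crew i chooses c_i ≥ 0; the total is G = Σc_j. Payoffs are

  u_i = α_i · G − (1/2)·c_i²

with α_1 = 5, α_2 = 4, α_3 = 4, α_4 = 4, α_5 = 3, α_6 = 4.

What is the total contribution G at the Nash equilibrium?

24

Crew i's FOC: ∂u_i/∂c_i = α_i − c_i = 0, so c_i* = α_i.
NE contributions = (5, 4, 4, 4, 3, 4); G = 24.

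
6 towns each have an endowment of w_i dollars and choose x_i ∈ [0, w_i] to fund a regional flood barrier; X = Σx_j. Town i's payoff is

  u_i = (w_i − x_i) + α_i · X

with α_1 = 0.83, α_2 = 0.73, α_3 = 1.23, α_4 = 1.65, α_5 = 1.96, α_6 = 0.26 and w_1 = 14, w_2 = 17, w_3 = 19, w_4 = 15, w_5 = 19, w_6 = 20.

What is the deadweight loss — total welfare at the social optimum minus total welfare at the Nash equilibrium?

288.66

∂u_i/∂x_i = α_i − 1, so town i contributes w_i if α_i > 1, else 0.
α_i > 1 for i ∈ {3, 4, 5}; NE contributions (0, 0, 19, 15, 19, 0), X = 53.
W^NE = Σw_i − X^NE + (Σα_i)·X^NE = 104 + 5.66·53 = 403.98.
Planner: ∂(Σu_j)/∂x_i = Σα_j − 1 = 5.66 > 0, so everyone contributes w_i; X^SO = 104, W^SO = 104 + 5.66·104 = 692.64.
Deadweight loss = 288.66.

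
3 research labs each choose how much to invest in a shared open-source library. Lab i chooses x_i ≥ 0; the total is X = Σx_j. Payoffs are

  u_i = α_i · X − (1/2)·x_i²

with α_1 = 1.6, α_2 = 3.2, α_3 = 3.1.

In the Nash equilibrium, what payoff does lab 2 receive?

20.16

Lab i's FOC: ∂u_i/∂x_i = α_i − x_i = 0, so x_i* = α_i.
NE contributions = (1.6, 3.2, 3.1); X = 7.9.
u_2 = α_2·X − ½·(x_2)² = 3.2·7.9 − ½·3.2² = 20.16.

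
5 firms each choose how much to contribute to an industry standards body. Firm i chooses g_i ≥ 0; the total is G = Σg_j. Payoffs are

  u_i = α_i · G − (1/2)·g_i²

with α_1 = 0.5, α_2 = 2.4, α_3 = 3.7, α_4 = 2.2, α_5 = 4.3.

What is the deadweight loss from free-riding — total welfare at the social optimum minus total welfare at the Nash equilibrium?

278.93

Firm i's FOC: ∂u_i/∂g_i = α_i − g_i = 0, so g_i* = α_i.
NE contributions = (0.5, 2.4, 3.7, 2.2, 4.3); G = 13.1.
W^NE = (Σα)·G − ½Σα_i² = 13.1² − ½·43.03 = 150.095.
Planner sets g_i = Σα_j = 13.1 for every i, so G^SO = 5·13.1 = 65.5.
W^SO = (Σα)·G^SO − ½·5·(Σα)² = (5/2)·13.1² = 429.025.
Deadweight loss = W^SO − W^NE = 278.93.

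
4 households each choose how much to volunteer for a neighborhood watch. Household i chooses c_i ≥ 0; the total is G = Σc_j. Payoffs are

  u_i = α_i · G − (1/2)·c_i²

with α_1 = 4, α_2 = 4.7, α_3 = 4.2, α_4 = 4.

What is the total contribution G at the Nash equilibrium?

Household i's FOC: ∂u_i/∂c_i = α_i − c_i = 0, so c_i* = α_i.
NE contributions = (4, 4.7, 4.2, 4); G = 16.9.

16.9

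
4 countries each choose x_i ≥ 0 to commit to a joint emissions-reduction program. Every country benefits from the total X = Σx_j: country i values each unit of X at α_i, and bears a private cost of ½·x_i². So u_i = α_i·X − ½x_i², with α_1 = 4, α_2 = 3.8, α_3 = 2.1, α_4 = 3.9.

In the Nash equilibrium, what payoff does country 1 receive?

47.2

Country i's FOC: ∂u_i/∂x_i = α_i − x_i = 0, so x_i* = α_i.
NE contributions = (4, 3.8, 2.1, 3.9); X = 13.8.
u_1 = α_1·X − ½·(x_1)² = 4·13.8 − ½·4² = 47.2.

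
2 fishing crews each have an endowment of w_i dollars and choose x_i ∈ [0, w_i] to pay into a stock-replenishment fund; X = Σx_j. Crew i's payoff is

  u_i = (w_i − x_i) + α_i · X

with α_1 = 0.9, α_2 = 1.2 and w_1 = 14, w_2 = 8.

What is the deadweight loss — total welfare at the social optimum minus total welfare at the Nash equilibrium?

15.4

∂u_i/∂x_i = α_i − 1, so crew i contributes w_i if α_i > 1, else 0.
α_i > 1 for i ∈ {2}; NE contributions (0, 8), X = 8.
W^NE = Σw_i − X^NE + (Σα_i)·X^NE = 22 + 1.1·8 = 30.8.
Planner: ∂(Σu_j)/∂x_i = Σα_j − 1 = 1.1 > 0, so everyone contributes w_i; X^SO = 22, W^SO = 22 + 1.1·22 = 46.2.
Deadweight loss = 15.4.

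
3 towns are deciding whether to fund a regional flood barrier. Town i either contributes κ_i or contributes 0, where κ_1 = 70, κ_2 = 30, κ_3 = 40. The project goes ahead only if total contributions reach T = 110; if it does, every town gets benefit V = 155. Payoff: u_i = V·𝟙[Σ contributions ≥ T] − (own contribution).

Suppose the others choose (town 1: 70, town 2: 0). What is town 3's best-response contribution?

Others' total = 70. Contributing 40 brings total to 110 ≥ 110: gain V − κ_3 = 115.
Best response: 40.

40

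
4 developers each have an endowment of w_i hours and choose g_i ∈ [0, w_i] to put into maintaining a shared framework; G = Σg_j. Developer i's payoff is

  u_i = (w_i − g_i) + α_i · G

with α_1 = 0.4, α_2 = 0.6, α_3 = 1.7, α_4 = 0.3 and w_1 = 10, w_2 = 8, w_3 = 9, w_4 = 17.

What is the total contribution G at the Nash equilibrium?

∂u_i/∂g_i = α_i − 1, so developer i contributes w_i if α_i > 1, else 0.
α_i > 1 for i ∈ {3}; NE contributions (0, 0, 9, 0), G = 9.

9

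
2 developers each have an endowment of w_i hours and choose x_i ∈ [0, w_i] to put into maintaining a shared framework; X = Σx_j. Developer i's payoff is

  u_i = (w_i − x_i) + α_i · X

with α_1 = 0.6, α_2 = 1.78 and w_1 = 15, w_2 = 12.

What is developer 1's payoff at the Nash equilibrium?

22.2

∂u_i/∂x_i = α_i − 1, so developer i contributes w_i if α_i > 1, else 0.
α_i > 1 for i ∈ {2}; NE contributions (0, 12), X = 12.
u_1 = (15 − 0) + 0.6·12 = 22.2.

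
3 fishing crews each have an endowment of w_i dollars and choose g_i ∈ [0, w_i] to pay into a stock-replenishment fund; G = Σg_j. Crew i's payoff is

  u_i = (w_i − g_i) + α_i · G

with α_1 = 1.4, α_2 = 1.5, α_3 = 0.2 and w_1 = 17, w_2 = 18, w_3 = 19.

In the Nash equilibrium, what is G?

∂u_i/∂g_i = α_i − 1, so crew i contributes w_i if α_i > 1, else 0.
α_i > 1 for i ∈ {1, 2}; NE contributions (17, 18, 0), G = 35.

35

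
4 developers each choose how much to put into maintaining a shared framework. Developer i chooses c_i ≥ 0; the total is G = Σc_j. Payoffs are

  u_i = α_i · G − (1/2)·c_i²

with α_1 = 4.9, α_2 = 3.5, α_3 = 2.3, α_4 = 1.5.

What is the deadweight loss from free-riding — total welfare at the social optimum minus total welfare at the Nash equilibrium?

170.74

Developer i's FOC: ∂u_i/∂c_i = α_i − c_i = 0, so c_i* = α_i.
NE contributions = (4.9, 3.5, 2.3, 1.5); G = 12.2.
W^NE = (Σα)·G − ½Σα_i² = 12.2² − ½·43.8 = 126.94.
Planner sets c_i = Σα_j = 12.2 for every i, so G^SO = 4·12.2 = 48.8.
W^SO = (Σα)·G^SO − ½·4·(Σα)² = (4/2)·12.2² = 297.68.
Deadweight loss = W^SO − W^NE = 170.74.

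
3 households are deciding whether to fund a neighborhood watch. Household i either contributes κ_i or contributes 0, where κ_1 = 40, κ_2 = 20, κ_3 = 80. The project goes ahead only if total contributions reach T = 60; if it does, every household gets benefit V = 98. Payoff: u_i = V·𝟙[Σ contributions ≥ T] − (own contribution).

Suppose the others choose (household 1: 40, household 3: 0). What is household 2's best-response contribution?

Others' total = 40. Contributing 20 brings total to 60 ≥ 60: gain V − κ_2 = 78.
Best response: 20.

20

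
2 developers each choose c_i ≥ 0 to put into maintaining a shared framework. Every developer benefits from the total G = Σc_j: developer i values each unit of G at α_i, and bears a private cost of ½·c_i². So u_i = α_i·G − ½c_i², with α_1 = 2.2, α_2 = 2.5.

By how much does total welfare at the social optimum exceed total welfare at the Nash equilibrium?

5.545

Developer i's FOC: ∂u_i/∂c_i = α_i − c_i = 0, so c_i* = α_i.
NE contributions = (2.2, 2.5); G = 4.7.
W^NE = (Σα)·G − ½Σα_i² = 4.7² − ½·11.09 = 16.545.
Planner sets c_i = Σα_j = 4.7 for every i, so G^SO = 2·4.7 = 9.4.
W^SO = (Σα)·G^SO − ½·2·(Σα)² = (2/2)·4.7² = 22.09.
Deadweight loss = W^SO − W^NE = 5.545.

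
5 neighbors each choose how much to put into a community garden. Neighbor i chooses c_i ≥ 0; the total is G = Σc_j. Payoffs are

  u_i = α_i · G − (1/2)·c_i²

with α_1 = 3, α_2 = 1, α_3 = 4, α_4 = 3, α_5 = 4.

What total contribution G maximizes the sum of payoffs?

75

Planner FOC: ∂(Σu_j)/∂c_i = (Σα_j) − c_i = 0, so c_i^SO = Σα_j = 15 for every i; G^SO = 75.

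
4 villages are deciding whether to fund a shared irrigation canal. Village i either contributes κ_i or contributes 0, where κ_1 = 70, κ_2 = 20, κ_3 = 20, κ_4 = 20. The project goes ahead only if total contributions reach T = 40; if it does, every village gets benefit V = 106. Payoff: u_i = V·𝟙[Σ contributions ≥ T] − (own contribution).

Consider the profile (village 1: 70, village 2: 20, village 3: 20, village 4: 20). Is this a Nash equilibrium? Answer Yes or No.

Total = 130 ≥ 40: provided.
Village 1 (pledges 70, payoff 36): dropping to 0 → total 60, payoff 106. Profitable deviation.

No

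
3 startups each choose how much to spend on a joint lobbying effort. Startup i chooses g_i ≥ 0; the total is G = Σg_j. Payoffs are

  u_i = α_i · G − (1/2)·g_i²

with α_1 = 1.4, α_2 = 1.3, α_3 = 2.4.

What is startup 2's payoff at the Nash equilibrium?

Startup i's FOC: ∂u_i/∂g_i = α_i − g_i = 0, so g_i* = α_i.
NE contributions = (1.4, 1.3, 2.4); G = 5.1.
u_2 = α_2·G − ½·(g_2)² = 1.3·5.1 − ½·1.3² = 5.785.

5.785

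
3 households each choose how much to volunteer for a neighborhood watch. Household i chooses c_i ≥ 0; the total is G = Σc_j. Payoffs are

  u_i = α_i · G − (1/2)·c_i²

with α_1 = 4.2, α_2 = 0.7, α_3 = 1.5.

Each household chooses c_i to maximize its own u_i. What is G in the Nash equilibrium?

6.4

Household i's FOC: ∂u_i/∂c_i = α_i − c_i = 0, so c_i* = α_i.
NE contributions = (4.2, 0.7, 1.5); G = 6.4.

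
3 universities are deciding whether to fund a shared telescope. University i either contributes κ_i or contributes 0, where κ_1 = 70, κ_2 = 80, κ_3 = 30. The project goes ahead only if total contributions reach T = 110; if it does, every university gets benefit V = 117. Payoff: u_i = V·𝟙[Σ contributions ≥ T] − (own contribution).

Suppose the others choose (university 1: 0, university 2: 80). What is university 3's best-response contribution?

30

Others' total = 80. Contributing 30 brings total to 110 ≥ 110: gain V − κ_3 = 87.
Best response: 30.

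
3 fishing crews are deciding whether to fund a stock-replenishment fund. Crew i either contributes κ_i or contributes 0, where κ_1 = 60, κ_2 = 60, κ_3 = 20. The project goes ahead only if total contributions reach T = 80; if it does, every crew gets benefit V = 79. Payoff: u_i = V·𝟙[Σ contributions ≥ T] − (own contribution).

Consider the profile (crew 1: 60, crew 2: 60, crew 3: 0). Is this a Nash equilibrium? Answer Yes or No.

Total = 120 ≥ 80: provided.
Crew 1 (pledges 60, payoff 19): dropping to 0 → total 60, payoff 0. No gain.
Crew 2 (pledges 60, payoff 19): dropping to 0 → total 60, payoff 0. No gain.
Crew 3 (pledges 0, payoff 79): pledging 20 → total 140, payoff 59. No gain.

Yes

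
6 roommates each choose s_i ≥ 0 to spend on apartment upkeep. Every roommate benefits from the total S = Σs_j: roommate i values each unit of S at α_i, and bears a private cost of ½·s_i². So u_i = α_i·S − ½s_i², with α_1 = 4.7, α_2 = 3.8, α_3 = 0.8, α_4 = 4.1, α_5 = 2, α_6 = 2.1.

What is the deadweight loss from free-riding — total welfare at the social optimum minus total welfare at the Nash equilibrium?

643.695

Roommate i's FOC: ∂u_i/∂s_i = α_i − s_i = 0, so s_i* = α_i.
NE contributions = (4.7, 3.8, 0.8, 4.1, 2, 2.1); S = 17.5.
W^NE = (Σα)·S − ½Σα_i² = 17.5² − ½·62.39 = 275.055.
Planner sets s_i = Σα_j = 17.5 for every i, so S^SO = 6·17.5 = 105.
W^SO = (Σα)·S^SO − ½·6·(Σα)² = (6/2)·17.5² = 918.75.
Deadweight loss = W^SO − W^NE = 643.695.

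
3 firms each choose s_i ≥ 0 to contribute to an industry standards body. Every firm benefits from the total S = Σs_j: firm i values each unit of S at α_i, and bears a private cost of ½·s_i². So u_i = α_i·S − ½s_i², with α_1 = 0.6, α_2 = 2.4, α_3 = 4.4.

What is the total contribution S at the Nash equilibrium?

7.4

Firm i's FOC: ∂u_i/∂s_i = α_i − s_i = 0, so s_i* = α_i.
NE contributions = (0.6, 2.4, 4.4); S = 7.4.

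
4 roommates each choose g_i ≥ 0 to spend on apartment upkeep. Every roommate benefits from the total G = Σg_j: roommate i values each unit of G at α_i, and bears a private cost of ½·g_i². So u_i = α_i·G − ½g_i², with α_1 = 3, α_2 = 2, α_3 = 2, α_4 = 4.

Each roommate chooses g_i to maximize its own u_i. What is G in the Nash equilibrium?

11

Roommate i's FOC: ∂u_i/∂g_i = α_i − g_i = 0, so g_i* = α_i.
NE contributions = (3, 2, 2, 4); G = 11.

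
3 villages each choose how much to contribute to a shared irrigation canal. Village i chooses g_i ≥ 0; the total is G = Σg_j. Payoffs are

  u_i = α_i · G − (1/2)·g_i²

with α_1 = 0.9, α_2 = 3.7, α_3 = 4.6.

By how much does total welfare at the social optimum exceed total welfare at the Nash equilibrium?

60.15

Village i's FOC: ∂u_i/∂g_i = α_i − g_i = 0, so g_i* = α_i.
NE contributions = (0.9, 3.7, 4.6); G = 9.2.
W^NE = (Σα)·G − ½Σα_i² = 9.2² − ½·35.66 = 66.81.
Planner sets g_i = Σα_j = 9.2 for every i, so G^SO = 3·9.2 = 27.6.
W^SO = (Σα)·G^SO − ½·3·(Σα)² = (3/2)·9.2² = 126.96.
Deadweight loss = W^SO − W^NE = 60.15.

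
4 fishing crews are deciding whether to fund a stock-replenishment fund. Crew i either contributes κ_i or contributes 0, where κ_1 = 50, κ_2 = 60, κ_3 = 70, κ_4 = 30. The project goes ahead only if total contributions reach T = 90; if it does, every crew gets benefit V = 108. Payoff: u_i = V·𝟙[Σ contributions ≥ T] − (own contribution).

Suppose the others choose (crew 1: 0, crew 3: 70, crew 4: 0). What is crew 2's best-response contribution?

60

Others' total = 70. Contributing 60 brings total to 130 ≥ 90: gain V − κ_2 = 48.
Best response: 60.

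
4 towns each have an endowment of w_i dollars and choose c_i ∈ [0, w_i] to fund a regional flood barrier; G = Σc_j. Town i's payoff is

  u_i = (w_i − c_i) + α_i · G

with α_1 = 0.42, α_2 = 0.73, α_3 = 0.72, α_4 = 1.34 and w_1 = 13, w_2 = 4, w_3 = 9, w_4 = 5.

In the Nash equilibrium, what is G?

5

∂u_i/∂c_i = α_i − 1, so town i contributes w_i if α_i > 1, else 0.
α_i > 1 for i ∈ {4}; NE contributions (0, 0, 0, 5), G = 5.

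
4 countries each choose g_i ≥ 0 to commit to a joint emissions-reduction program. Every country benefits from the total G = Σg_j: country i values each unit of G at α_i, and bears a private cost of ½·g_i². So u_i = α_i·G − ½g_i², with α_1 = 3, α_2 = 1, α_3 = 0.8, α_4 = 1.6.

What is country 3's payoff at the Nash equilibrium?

4.8

Country i's FOC: ∂u_i/∂g_i = α_i − g_i = 0, so g_i* = α_i.
NE contributions = (3, 1, 0.8, 1.6); G = 6.4.
u_3 = α_3·G − ½·(g_3)² = 0.8·6.4 − ½·0.8² = 4.8.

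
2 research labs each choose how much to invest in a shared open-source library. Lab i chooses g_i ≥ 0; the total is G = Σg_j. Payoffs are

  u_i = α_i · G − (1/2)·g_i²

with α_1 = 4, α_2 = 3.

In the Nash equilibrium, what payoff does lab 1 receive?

20

Lab i's FOC: ∂u_i/∂g_i = α_i − g_i = 0, so g_i* = α_i.
NE contributions = (4, 3); G = 7.
u_1 = α_1·G − ½·(g_1)² = 4·7 − ½·4² = 20.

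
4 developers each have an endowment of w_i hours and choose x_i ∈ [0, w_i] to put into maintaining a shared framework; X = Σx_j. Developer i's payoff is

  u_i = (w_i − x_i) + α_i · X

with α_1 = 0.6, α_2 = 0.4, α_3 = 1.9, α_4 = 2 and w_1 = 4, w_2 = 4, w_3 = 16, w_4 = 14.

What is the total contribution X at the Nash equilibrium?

∂u_i/∂x_i = α_i − 1, so developer i contributes w_i if α_i > 1, else 0.
α_i > 1 for i ∈ {3, 4}; NE contributions (0, 0, 16, 14), X = 30.

30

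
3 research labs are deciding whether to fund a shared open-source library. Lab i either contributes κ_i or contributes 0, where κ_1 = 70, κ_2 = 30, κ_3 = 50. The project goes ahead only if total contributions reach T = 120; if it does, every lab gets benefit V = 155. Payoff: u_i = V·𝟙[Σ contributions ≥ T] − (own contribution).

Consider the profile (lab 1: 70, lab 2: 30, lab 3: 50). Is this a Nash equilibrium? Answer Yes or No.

Total = 150 ≥ 120: provided.
Lab 1 (pledges 70, payoff 85): dropping to 0 → total 80, payoff 0. No gain.
Lab 2 (pledges 30, payoff 125): dropping to 0 → total 120, payoff 155. Profitable deviation.

No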